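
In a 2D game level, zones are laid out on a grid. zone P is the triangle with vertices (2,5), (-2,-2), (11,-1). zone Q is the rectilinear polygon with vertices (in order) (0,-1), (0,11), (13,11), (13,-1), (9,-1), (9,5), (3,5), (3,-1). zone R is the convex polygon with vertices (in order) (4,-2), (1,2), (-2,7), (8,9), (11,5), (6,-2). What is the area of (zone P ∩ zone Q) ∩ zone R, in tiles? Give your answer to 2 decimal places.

7.69

The region (zone P ∩ zone Q) ∩ zone R is the polygon with vertices (3,4.333), (3,-0.667), (1,2), (0.634,2.61), (2,5).
By the shoelace formula its area is 7.69.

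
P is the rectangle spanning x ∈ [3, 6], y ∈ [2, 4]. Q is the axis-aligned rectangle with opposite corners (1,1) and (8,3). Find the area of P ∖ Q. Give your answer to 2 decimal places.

3.00

|P∩Q|: x∈[3,6], y∈[2,3] → 3·1 = 3.
|P| = 6.
|P ∖ Q| = |P| − |P∩Q| = 6 − 3 = 3.00.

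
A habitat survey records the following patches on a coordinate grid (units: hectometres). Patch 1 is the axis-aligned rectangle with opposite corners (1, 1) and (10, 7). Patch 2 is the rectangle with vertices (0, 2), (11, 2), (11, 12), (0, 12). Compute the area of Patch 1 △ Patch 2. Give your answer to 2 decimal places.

74.00

|Patch 1∩Patch 2|: x∈[1,10], y∈[2,7] → 9·5 = 45.
|Patch 1 △ Patch 2| = |Patch 1| + |Patch 2| − 2·|Patch 1∩Patch 2| = 54 + 110 − 90 = 74.00.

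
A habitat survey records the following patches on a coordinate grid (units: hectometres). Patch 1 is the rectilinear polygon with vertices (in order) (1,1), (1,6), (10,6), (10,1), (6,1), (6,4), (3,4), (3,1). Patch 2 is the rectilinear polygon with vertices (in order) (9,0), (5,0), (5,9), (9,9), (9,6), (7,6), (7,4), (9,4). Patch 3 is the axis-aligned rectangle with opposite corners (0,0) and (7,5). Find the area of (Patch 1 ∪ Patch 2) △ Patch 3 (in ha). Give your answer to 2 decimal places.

50.00

|Patch 1 ∪ Patch 2| = 55.
|(Patch 1 ∪ Patch 2) ∩ Patch 3| = 20.
|(Patch 1 ∪ Patch 2) △ Patch 3| = 55 + 35 − 40 = 50.00.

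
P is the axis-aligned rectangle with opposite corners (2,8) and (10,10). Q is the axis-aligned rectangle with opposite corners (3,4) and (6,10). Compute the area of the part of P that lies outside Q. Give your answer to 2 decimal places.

|P∩Q|: x∈[3,6], y∈[8,10] → 3·2 = 6.
|P| = 16.
|P ∖ Q| = |P| − |P∩Q| = 16 − 6 = 10.00.

10.00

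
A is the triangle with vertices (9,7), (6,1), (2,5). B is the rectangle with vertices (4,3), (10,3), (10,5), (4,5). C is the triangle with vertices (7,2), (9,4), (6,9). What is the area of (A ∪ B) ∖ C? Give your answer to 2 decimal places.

|A ∪ B| = 23.
|(A ∪ B) ∩ C| = 5.8413.
|(A ∪ B) ∖ C| = 23 − 5.8413 = 17.16.

17.16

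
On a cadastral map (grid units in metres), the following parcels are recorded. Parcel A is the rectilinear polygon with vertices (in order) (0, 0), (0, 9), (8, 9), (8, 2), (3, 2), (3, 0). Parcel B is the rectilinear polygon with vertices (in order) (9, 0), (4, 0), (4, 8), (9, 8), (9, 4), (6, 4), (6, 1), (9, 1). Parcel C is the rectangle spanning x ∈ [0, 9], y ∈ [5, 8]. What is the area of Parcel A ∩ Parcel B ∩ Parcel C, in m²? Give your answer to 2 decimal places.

12.00

The intersection is the polygon with vertices (4,8), (8,8), (8,5), (4,5).
By the shoelace formula its area is 12.00.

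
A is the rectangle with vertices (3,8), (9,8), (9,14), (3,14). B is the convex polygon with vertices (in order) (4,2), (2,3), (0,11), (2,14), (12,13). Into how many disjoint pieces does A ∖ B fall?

A ∖ B splits into 2 disjoint pieces (area 0.2784, area 2.4).

2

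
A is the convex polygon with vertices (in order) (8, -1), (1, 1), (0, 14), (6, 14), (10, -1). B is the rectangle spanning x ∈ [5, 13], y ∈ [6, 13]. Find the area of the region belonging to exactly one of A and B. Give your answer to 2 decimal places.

|A| = 104.5, |B| = 56, |A∩B| = 15.4.
|A △ B| = |A| + |B| − 2·|A∩B| = 104.5 + 56 − 30.8 = 129.70.

129.70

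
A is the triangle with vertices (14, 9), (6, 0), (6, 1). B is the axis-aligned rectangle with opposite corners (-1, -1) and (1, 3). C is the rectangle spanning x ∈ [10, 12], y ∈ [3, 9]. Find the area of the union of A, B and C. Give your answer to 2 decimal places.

By inclusion–exclusion:
Individual areas: |A| = 4, |B| = 8, |C| = 12.
|A∩B| = 0.
|A∩C| = 0.75.
|B∩C| = 0 (no overlap).
|A∩B∩C| = 0.
|A ∪ B ∪ C| = 24 − 0.75 + 0 = 23.25.

23.25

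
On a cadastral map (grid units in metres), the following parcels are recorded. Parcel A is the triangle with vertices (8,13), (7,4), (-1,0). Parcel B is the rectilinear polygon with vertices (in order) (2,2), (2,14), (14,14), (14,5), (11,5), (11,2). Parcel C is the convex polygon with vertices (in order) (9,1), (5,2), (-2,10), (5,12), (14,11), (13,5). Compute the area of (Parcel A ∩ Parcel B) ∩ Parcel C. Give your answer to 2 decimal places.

The region (Parcel A ∩ Parcel B) ∩ Parcel C is the polygon with vertices (4.391,2.696), (2.423,4.945), (7.143,11.762), (7.854,11.683), (7,4).
By the shoelace formula its area is 24.81.

24.81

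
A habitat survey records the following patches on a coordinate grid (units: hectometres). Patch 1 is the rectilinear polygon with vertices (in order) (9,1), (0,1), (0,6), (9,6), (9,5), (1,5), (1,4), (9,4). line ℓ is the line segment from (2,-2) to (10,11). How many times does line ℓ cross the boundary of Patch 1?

The segment meets the boundary at (6.923,6), (5.692,4), (6.308,5), (3.846,1).

4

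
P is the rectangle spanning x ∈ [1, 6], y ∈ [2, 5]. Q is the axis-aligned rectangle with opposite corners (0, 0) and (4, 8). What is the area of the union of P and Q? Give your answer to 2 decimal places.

By inclusion–exclusion:
Individual areas: |P| = 15, |Q| = 32.
|P∩Q|: x∈[1,4], y∈[2,5] → 3·3 = 9.
|P ∪ Q| = 47 − 9 = 38.00.

38.00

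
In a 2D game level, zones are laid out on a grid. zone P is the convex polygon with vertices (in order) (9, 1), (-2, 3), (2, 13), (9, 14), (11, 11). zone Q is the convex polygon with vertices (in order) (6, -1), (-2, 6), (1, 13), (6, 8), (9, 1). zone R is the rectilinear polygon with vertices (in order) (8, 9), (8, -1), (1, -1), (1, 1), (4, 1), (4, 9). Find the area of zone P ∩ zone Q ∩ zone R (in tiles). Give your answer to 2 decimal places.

22.65

The intersection is the polygon with vertices (6,8), (8,3.333), (8,1.182), (4,1.909), (4,9), (5,9).
By the shoelace formula its area is 22.65.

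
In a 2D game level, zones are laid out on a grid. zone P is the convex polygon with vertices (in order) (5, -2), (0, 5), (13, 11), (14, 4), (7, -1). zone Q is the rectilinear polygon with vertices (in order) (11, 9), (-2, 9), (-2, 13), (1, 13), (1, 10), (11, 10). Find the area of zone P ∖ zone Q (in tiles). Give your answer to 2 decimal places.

95.25

|zone P| = 96.5, |zone P∩zone Q| = 1.25.
|zone P ∖ zone Q| = |zone P| − |zone P∩zone Q| = 96.5 − 1.25 = 95.25.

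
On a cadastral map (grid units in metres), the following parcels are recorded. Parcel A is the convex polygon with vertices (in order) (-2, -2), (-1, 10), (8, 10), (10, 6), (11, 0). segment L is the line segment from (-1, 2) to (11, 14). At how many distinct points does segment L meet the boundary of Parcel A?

The segment meets the boundary at (7,10).

1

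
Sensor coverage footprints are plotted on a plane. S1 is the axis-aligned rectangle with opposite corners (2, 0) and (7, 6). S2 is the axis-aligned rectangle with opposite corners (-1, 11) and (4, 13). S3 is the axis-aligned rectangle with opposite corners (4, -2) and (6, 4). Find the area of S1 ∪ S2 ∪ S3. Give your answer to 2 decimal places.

By inclusion–exclusion:
Individual areas: |S1| = 30, |S2| = 10, |S3| = 12.
|S1∩S2| = 0 (no overlap).
|S1∩S3|: x∈[4,6], y∈[0,4] → 2·4 = 8.
|S2∩S3| = 0 (no overlap).
|S1∩S2∩S3| = 0.
|S1 ∪ S2 ∪ S3| = 52 − 8 + 0 = 44.00.

44.00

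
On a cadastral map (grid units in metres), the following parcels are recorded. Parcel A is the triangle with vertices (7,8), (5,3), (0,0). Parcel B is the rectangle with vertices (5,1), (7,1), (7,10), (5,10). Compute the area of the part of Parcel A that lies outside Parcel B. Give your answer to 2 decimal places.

6.79

|Parcel A| = 9.5, |Parcel A∩Parcel B| = 2.7143.
|Parcel A ∖ Parcel B| = |Parcel A| − |Parcel A∩Parcel B| = 9.5 − 2.7143 = 6.79.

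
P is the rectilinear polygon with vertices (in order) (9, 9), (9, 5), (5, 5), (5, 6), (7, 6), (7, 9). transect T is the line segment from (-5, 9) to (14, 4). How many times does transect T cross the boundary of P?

The segment meets the boundary at (9,5.316), (6.4,6).

2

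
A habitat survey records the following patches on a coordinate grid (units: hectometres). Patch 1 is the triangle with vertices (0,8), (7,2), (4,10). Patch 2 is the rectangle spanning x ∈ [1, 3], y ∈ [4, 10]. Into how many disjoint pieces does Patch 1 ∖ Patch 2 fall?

Patch 1 ∖ Patch 2 splits into 2 disjoint pieces (area 0.6786, area 12.8929).

2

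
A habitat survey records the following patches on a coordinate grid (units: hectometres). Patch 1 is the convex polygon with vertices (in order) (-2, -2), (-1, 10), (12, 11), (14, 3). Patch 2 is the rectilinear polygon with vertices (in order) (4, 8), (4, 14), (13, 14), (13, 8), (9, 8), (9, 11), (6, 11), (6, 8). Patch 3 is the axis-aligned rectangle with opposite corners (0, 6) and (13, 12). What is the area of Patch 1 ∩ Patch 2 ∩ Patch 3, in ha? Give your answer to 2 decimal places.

14.70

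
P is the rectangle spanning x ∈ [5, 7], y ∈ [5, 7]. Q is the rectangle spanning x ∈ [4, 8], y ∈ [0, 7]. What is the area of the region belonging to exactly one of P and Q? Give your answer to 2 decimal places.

24.00

|P∩Q|: x∈[5,7], y∈[5,7] → 2·2 = 4.
|P △ Q| = |P| + |Q| − 2·|P∩Q| = 4 + 28 − 8 = 24.00.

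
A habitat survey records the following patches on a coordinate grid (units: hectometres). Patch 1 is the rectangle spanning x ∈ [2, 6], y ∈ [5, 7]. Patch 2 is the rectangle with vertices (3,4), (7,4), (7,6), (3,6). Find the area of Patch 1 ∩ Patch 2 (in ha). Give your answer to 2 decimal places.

3.00

|Patch 1∩Patch 2|: x∈[3,6], y∈[5,6] → 3·1 = 3.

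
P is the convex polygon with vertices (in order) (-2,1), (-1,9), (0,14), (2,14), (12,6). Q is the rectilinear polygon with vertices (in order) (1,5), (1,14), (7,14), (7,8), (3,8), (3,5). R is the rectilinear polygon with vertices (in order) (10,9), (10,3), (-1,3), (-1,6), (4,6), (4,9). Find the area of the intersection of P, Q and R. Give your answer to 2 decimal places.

5.00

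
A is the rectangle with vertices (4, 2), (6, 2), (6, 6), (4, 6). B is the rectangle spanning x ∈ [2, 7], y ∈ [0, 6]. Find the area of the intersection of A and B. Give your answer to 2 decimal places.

8.00

|A∩B|: x∈[4,6], y∈[2,6] → 2·4 = 8.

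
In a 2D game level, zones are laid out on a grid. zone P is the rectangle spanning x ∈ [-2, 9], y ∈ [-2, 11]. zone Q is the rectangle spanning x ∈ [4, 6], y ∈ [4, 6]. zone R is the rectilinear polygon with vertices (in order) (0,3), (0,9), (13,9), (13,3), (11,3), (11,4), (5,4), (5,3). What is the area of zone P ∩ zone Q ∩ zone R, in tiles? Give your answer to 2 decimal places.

4.00

The intersection is the polygon with vertices (4,6), (6,6), (6,4), (5,4), (4,4).
By the shoelace formula its area is 4.00.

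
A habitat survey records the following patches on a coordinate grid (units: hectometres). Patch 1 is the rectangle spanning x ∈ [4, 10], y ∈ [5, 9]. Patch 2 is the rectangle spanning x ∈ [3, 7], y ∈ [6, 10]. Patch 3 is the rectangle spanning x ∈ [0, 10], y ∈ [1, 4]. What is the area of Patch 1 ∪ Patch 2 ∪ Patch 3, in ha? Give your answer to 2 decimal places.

61.00

By inclusion–exclusion:
Individual areas: |Patch 1| = 24, |Patch 2| = 16, |Patch 3| = 30.
|Patch 1∩Patch 2|: x∈[4,7], y∈[6,9] → 3·3 = 9.
|Patch 1∩Patch 3| = 0 (no overlap).
|Patch 2∩Patch 3| = 0 (no overlap).
|Patch 1∩Patch 2∩Patch 3| = 0.
|Patch 1 ∪ Patch 2 ∪ Patch 3| = 70 − 9 + 0 = 61.00.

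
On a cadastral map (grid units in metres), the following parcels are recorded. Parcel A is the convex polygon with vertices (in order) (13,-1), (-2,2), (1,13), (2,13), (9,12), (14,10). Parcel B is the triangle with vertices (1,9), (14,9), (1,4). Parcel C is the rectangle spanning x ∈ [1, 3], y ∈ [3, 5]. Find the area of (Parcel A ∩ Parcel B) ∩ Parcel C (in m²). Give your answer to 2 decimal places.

The region (Parcel A ∩ Parcel B) ∩ Parcel C is the polygon with vertices (1,4), (1,5), (3,5), (3,4.769).
By the shoelace formula its area is 1.23.

1.23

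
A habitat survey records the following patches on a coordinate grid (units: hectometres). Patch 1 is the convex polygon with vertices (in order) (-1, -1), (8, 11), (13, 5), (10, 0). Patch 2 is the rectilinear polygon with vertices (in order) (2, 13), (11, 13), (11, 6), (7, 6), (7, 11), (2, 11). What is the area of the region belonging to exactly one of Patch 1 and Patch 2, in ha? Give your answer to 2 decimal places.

93.13

|Patch 1| = 83, |Patch 2| = 38, |Patch 1∩Patch 2| = 13.9333.
|Patch 1 △ Patch 2| = |Patch 1| + |Patch 2| − 2·|Patch 1∩Patch 2| = 83 + 38 − 27.8667 = 93.13.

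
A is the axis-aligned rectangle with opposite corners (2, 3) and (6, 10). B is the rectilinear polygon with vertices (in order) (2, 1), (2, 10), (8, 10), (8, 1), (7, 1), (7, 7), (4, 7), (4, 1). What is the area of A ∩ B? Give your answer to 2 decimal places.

20.00

The intersection is the polygon with vertices (6,7), (4,7), (4,3), (2,3), (2,10), (6,10).
By the shoelace formula its area is 20.00.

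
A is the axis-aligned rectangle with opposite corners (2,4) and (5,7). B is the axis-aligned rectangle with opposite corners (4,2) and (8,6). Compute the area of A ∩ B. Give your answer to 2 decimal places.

2.00

|A∩B|: x∈[4,5], y∈[4,6] → 1·2 = 2.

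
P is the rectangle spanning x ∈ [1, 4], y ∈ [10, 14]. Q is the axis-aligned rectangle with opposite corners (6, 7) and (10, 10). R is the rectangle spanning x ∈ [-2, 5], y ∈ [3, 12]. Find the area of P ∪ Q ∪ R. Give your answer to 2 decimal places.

81.00

By inclusion–exclusion:
Individual areas: |P| = 12, |Q| = 12, |R| = 63.
|P∩Q| = 0 (no overlap).
|P∩R|: x∈[1,4], y∈[10,12] → 3·2 = 6.
|Q∩R| = 0 (no overlap).
|P∩Q∩R| = 0.
|P ∪ Q ∪ R| = 87 − 6 + 0 = 81.00.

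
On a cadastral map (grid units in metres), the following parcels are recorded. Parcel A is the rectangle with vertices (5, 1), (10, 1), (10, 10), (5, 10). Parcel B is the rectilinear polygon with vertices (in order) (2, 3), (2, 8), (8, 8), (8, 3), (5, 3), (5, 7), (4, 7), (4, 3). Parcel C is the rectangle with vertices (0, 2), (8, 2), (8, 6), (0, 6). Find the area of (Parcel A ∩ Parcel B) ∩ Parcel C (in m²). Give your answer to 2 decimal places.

9.00

The region (Parcel A ∩ Parcel B) ∩ Parcel C is the polygon with vertices (8,3), (5,3), (5,6), (8,6).
By the shoelace formula its area is 9.00.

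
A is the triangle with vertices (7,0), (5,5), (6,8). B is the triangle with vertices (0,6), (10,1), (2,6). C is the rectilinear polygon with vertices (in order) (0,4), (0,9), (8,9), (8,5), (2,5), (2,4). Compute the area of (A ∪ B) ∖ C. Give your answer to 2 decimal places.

6.14

|A ∪ B| = 10.002.
|(A ∪ B) ∩ C| = 3.8625.
|(A ∪ B) ∖ C| = 10.002 − 3.8625 = 6.14.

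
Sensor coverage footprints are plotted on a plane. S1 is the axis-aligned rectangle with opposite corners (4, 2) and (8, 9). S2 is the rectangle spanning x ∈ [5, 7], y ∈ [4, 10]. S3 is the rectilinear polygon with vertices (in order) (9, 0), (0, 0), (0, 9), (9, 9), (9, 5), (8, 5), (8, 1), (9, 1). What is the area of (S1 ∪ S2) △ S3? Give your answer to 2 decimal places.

51.00

|S1 ∪ S2| = 30.
|(S1 ∪ S2) ∩ S3| = 28.
|(S1 ∪ S2) △ S3| = 30 + 77 − 56 = 51.00.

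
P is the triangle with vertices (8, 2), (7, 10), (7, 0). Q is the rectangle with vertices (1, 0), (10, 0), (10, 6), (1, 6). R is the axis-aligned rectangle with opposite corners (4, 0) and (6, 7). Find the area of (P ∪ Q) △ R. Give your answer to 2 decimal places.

|P ∪ Q| = 55.
|(P ∪ Q) ∩ R| = 12.
|(P ∪ Q) △ R| = 55 + 14 − 24 = 45.00.

45.00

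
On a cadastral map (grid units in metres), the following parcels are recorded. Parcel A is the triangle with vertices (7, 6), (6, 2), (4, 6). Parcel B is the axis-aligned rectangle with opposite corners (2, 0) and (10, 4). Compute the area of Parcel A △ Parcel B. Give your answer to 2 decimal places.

35.00

|Parcel A| = 6, |Parcel B| = 32, |Parcel A∩Parcel B| = 1.5.
|Parcel A △ Parcel B| = |Parcel A| + |Parcel B| − 2·|Parcel A∩Parcel B| = 6 + 32 − 3 = 35.00.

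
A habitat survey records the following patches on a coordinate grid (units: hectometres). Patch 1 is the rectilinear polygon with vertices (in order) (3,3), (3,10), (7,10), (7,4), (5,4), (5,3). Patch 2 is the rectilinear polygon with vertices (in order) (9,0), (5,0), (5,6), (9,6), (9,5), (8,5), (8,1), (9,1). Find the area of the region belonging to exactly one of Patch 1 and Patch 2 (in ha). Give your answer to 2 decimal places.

|Patch 1| = 26, |Patch 2| = 20, |Patch 1∩Patch 2| = 4.
|Patch 1 △ Patch 2| = |Patch 1| + |Patch 2| − 2·|Patch 1∩Patch 2| = 26 + 20 − 8 = 38.00.

38.00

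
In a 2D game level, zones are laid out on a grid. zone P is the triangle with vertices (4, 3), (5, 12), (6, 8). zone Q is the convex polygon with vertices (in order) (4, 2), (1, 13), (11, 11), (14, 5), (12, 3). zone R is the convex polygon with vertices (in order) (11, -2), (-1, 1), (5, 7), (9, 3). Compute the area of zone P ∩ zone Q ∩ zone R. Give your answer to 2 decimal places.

The intersection is the polygon with vertices (4,3), (4.375,6.375), (5,7), (5.429,6.571).
By the shoelace formula its area is 2.01.

2.01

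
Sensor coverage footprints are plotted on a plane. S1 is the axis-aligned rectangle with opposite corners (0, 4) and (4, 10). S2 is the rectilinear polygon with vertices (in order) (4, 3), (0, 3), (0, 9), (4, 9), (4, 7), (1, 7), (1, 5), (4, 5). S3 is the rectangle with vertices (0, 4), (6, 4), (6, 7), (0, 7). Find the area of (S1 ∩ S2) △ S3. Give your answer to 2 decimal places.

20.00

|S1 ∩ S2| = 14.
|(S1 ∩ S2) ∩ S3| = 6.
|(S1 ∩ S2) △ S3| = 14 + 18 − 12 = 20.00.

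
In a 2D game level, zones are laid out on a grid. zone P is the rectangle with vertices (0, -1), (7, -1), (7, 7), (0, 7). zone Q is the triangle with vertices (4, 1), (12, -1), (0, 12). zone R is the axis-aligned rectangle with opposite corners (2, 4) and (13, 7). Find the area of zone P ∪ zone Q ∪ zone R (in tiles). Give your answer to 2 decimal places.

91.33

By inclusion–exclusion:
Individual areas: |zone P| = 56, |zone Q| = 40, |zone R| = 33.
|zone P∩zone Q| = 22.5903.
|zone P∩zone R|: x∈[2,7], y∈[4,7] → 5·3 = 15.
|zone Q∩zone R| = 10.8636.
|zone P∩zone Q∩zone R| = 10.7835.
|zone P ∪ zone Q ∪ zone R| = 129 − 48.454 + 10.7835 = 91.33.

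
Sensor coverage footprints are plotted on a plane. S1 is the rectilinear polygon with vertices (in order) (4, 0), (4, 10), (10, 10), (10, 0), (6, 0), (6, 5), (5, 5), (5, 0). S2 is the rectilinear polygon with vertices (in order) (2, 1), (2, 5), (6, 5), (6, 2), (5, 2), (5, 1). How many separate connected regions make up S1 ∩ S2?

S1 ∩ S2 is a single connected region.

1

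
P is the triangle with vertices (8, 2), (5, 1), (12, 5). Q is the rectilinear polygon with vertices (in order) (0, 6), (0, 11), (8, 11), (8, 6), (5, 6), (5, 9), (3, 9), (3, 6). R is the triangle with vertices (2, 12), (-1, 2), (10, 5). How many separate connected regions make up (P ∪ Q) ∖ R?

3

(P ∪ Q) ∖ R splits into 3 disjoint pieces (area 2.5, area 4.75, area 10.3214).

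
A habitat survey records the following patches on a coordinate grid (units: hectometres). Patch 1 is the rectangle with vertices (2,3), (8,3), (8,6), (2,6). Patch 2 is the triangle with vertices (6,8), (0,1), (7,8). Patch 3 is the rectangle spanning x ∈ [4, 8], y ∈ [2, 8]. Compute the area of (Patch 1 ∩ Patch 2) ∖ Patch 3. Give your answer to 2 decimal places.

|Patch 1 ∩ Patch 2| = 1.4524.
|(Patch 1 ∩ Patch 2) ∩ Patch 3| = 0.4524.
|(Patch 1 ∩ Patch 2) ∖ Patch 3| = 1.4524 − 0.4524 = 1.00.

1.00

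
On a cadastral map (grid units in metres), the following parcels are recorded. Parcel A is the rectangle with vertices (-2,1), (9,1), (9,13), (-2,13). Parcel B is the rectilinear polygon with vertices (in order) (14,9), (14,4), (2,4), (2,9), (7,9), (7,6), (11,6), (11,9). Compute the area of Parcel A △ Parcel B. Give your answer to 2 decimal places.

|Parcel A| = 132, |Parcel B| = 48, |Parcel A∩Parcel B| = 29.
|Parcel A △ Parcel B| = |Parcel A| + |Parcel B| − 2·|Parcel A∩Parcel B| = 132 + 48 − 58 = 122.00.

122.00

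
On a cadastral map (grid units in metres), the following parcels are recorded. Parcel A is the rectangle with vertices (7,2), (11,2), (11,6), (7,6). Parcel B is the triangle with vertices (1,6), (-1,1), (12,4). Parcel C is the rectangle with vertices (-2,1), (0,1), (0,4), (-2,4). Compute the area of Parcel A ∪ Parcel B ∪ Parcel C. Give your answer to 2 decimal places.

45.41

By inclusion–exclusion:
Individual areas: |Parcel A| = 16, |Parcel B| = 29.5, |Parcel C| = 6.
|Parcel A∩Parcel B| = 4.951.
|Parcel A∩Parcel C| = 0 (no overlap).
|Parcel B∩Parcel C| = 1.1346.
|Parcel A∩Parcel B∩Parcel C| = 0.
|Parcel A ∪ Parcel B ∪ Parcel C| = 51.5 − 6.0857 + 0 = 45.41.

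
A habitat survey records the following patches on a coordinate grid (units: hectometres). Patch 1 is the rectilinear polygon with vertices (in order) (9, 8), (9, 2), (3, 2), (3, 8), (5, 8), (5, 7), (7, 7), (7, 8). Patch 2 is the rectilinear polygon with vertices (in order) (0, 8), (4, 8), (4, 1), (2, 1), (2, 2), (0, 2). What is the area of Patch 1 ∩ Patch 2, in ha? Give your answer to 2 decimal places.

6.00

The intersection is the polygon with vertices (3,2), (3,8), (4,8), (4,2).
By the shoelace formula its area is 6.00.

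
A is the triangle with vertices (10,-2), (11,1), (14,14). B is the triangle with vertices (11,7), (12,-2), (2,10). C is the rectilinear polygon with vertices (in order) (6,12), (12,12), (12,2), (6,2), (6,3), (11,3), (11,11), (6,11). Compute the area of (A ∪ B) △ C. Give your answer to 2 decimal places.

|A ∪ B| = 40.2434.
|(A ∪ B) ∩ C| = 4.5838.
|(A ∪ B) △ C| = 40.2434 + 20 − 9.1675 = 51.08.

51.08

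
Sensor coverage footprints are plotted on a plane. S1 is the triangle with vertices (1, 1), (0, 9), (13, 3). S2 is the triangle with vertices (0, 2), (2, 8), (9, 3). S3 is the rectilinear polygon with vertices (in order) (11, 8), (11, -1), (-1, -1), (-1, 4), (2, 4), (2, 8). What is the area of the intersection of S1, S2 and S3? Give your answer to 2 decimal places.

22.54

The intersection is the polygon with vertices (0.667,4), (2,4), (2,8), (9,3), (0.863,2.096), (0.636,3.909).
By the shoelace formula its area is 22.54.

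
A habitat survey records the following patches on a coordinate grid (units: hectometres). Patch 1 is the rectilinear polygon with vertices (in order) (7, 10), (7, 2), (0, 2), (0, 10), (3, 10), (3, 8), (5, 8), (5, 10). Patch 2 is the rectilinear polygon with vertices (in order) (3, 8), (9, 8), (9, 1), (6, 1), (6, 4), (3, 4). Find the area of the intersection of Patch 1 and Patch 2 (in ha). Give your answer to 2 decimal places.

18.00

The intersection is the polygon with vertices (7,2), (6,2), (6,4), (3,4), (3,8), (5,8), (7,8).
By the shoelace formula its area is 18.00.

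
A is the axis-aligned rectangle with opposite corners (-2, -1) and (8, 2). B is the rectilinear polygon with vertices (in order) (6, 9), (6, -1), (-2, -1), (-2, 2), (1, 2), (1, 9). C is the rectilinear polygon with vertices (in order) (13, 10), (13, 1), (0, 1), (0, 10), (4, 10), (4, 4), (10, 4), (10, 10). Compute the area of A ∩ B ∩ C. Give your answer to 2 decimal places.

6.00

The intersection is the polygon with vertices (6,1), (0,1), (0,2), (1,2), (6,2).
By the shoelace formula its area is 6.00.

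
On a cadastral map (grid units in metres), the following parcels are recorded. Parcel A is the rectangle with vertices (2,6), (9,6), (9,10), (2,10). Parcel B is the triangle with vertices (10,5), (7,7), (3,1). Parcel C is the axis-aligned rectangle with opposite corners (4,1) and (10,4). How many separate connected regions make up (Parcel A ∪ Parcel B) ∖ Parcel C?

(Parcel A ∪ Parcel B) ∖ Parcel C splits into 2 disjoint pieces (area 35.0417, area 0.4643).

2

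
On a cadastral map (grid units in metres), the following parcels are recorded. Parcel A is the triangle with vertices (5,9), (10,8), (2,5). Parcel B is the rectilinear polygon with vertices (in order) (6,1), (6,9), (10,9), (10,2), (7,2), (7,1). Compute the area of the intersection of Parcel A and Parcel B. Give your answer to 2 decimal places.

4.60

The intersection is the polygon with vertices (10,8), (6,6.5), (6,8.8).
By the shoelace formula its area is 4.60.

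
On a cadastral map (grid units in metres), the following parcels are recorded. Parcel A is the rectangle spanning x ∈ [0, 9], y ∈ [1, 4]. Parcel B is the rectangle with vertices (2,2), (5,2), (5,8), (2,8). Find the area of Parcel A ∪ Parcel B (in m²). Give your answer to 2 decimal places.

39.00

By inclusion–exclusion:
Individual areas: |Parcel A| = 27, |Parcel B| = 18.
|Parcel A∩Parcel B|: x∈[2,5], y∈[2,4] → 3·2 = 6.
|Parcel A ∪ Parcel B| = 45 − 6 = 39.00.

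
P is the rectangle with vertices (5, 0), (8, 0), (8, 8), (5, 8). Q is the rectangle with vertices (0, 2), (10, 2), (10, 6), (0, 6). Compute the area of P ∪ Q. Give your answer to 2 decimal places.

By inclusion–exclusion:
Individual areas: |P| = 24, |Q| = 40.
|P∩Q|: x∈[5,8], y∈[2,6] → 3·4 = 12.
|P ∪ Q| = 64 − 12 = 52.00.

52.00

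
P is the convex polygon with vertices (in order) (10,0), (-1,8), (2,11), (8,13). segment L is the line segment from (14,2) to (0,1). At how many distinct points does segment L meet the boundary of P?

The segment meets the boundary at (7.854,1.561), (9.739,1.696).

2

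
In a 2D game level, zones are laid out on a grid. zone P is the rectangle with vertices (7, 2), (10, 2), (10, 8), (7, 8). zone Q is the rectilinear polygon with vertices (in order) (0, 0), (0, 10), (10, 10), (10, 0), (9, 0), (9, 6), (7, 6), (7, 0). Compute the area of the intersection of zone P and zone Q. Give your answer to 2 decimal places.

10.00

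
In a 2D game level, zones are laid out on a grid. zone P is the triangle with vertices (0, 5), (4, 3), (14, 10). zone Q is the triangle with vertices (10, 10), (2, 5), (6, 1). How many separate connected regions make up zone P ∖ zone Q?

zone P ∖ zone Q splits into 2 disjoint pieces (area 3.6667, area 4.7328).

2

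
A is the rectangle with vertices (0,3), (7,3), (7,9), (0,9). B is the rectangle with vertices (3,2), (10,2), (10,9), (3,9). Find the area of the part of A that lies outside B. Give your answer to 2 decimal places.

|A∩B|: x∈[3,7], y∈[3,9] → 4·6 = 24.
|A| = 42.
|A ∖ B| = |A| − |A∩B| = 42 − 24 = 18.00.

18.00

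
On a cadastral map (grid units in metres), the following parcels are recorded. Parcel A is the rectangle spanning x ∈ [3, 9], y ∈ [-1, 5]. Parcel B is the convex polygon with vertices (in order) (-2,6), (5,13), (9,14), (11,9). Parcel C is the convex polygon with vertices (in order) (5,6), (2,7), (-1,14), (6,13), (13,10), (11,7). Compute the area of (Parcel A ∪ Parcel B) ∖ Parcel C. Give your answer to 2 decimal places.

|Parcel A ∪ Parcel B| = 82.
|(Parcel A ∪ Parcel B) ∩ Parcel C| = 36.0467.
|(Parcel A ∪ Parcel B) ∖ Parcel C| = 82 − 36.0467 = 45.95.

45.95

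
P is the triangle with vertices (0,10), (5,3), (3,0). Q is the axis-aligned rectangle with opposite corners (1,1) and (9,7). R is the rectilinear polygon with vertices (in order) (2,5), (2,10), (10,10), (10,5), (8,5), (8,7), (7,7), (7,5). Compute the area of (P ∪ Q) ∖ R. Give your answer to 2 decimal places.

38.35

|P ∪ Q| = 50.3643.
|(P ∪ Q) ∩ R| = 12.0143.
|(P ∪ Q) ∖ R| = 50.3643 − 12.0143 = 38.35.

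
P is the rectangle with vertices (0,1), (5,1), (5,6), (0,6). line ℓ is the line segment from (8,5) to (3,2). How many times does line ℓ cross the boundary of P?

The segment meets the boundary at (5,3.2).

1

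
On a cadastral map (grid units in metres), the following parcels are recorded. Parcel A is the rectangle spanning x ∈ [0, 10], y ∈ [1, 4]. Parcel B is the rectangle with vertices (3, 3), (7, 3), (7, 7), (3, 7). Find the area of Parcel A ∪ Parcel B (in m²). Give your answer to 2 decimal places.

By inclusion–exclusion:
Individual areas: |Parcel A| = 30, |Parcel B| = 16.
|Parcel A∩Parcel B|: x∈[3,7], y∈[3,4] → 4·1 = 4.
|Parcel A ∪ Parcel B| = 46 − 4 = 42.00.

42.00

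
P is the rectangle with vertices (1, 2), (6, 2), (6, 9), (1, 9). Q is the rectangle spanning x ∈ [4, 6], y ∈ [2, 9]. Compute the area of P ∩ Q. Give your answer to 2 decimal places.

14.00

|P∩Q|: x∈[4,6], y∈[2,9] → 2·7 = 14.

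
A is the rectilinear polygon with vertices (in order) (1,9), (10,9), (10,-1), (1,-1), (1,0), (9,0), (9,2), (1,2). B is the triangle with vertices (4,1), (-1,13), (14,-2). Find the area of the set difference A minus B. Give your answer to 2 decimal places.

|A| = 74, |A∩B| = 33.5583.
|A ∖ B| = |A| − |A∩B| = 74 − 33.5583 = 40.44.

40.44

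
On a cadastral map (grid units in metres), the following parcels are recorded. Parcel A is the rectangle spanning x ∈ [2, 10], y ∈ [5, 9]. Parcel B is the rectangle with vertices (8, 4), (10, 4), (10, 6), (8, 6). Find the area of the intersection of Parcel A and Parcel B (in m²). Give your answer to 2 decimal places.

|Parcel A∩Parcel B|: x∈[8,10], y∈[5,6] → 2·1 = 2.

2.00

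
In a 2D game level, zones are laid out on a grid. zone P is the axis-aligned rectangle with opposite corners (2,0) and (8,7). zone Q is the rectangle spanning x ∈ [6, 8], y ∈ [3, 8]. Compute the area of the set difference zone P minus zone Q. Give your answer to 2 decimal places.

|zone P∩zone Q|: x∈[6,8], y∈[3,7] → 2·4 = 8.
|zone P| = 42.
|zone P ∖ zone Q| = |zone P| − |zone P∩zone Q| = 42 − 8 = 34.00.

34.00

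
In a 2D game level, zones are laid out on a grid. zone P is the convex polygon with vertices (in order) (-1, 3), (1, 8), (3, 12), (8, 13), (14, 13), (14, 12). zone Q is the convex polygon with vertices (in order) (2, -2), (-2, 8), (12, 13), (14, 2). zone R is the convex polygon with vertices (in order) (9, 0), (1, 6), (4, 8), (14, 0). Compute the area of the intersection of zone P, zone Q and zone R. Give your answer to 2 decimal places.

5.93

The intersection is the polygon with vertices (2.333,5), (1,6), (4,8), (5.429,6.857).
By the shoelace formula its area is 5.93.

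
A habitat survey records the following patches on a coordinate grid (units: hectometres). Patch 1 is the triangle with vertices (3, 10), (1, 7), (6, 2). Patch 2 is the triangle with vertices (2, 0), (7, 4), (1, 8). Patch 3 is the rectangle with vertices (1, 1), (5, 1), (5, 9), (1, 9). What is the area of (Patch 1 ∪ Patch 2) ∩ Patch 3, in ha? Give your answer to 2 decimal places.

23.22

|Patch 1 ∪ Patch 2| = 27.553.
|(Patch 1 ∪ Patch 2) ∩ Patch 3| = 23.22.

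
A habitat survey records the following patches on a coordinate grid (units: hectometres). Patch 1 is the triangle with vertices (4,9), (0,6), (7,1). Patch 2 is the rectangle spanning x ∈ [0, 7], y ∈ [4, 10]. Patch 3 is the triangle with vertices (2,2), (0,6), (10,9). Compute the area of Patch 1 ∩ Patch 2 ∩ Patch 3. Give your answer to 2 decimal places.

The intersection is the polygon with vertices (5.482,5.047), (4.286,4), (2.8,4), (0,6), (4.607,7.382).
By the shoelace formula its area is 10.91.

10.91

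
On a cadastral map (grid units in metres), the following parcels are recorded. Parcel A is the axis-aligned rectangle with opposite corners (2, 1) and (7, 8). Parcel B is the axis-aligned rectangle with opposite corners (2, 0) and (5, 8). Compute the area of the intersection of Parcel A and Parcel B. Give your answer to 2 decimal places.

|Parcel A∩Parcel B|: x∈[2,5], y∈[1,8] → 3·7 = 21.

21.00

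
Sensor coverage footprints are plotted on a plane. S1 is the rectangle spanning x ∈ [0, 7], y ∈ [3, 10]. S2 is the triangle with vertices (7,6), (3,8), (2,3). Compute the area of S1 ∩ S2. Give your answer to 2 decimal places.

11.00

The intersection is the polygon with vertices (3,8), (7,6), (2,3).
By the shoelace formula its area is 11.00.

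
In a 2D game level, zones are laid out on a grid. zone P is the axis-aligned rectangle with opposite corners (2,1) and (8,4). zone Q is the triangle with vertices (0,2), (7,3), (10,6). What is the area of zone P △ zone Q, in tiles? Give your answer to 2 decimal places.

16.03

|zone P| = 18, |zone Q| = 9, |zone P∩zone Q| = 5.4857.
|zone P △ zone Q| = |zone P| + |zone Q| − 2·|zone P∩zone Q| = 18 + 9 − 10.9714 = 16.03.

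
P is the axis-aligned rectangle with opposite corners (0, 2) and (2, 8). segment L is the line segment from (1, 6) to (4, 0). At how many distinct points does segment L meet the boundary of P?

1

The segment meets the boundary at (2,4).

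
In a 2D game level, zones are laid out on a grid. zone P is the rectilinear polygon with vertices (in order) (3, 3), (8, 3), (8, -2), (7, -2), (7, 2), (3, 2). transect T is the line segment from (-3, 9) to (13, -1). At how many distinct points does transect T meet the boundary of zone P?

The segment meets the boundary at (8,2.125), (6.6,3).

2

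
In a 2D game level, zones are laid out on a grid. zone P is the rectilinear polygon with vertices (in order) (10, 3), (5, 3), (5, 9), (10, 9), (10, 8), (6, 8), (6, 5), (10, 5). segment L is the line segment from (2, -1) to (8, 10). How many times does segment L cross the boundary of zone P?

4

The segment meets the boundary at (7.455,9), (6.909,8), (6,6.333), (5,4.5).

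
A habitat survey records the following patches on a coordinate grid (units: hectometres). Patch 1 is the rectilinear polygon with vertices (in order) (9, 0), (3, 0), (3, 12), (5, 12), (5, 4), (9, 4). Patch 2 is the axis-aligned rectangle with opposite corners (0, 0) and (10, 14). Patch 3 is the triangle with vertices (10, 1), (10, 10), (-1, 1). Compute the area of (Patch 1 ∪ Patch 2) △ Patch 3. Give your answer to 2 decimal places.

91.32

|Patch 1 ∪ Patch 2| = 140.
|(Patch 1 ∪ Patch 2) ∩ Patch 3| = 49.0909.
|(Patch 1 ∪ Patch 2) △ Patch 3| = 140 + 49.5 − 98.1818 = 91.32.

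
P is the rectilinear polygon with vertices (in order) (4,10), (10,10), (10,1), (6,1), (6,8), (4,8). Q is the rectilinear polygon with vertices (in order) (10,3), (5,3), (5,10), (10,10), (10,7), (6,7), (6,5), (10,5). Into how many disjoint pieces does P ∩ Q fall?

2

P ∩ Q splits into 2 disjoint pieces (area 14, area 8).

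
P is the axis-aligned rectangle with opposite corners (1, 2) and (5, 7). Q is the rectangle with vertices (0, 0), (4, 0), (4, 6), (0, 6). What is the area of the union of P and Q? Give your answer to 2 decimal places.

By inclusion–exclusion:
Individual areas: |P| = 20, |Q| = 24.
|P∩Q|: x∈[1,4], y∈[2,6] → 3·4 = 12.
|P ∪ Q| = 44 − 12 = 32.00.

32.00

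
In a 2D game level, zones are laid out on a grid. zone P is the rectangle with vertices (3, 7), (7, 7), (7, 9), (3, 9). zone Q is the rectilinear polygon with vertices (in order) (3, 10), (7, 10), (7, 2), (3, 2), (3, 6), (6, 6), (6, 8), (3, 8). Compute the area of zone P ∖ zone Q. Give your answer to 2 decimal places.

|zone P| = 8, |zone P∩zone Q| = 5.
|zone P ∖ zone Q| = |zone P| − |zone P∩zone Q| = 8 − 5 = 3.00.

3.00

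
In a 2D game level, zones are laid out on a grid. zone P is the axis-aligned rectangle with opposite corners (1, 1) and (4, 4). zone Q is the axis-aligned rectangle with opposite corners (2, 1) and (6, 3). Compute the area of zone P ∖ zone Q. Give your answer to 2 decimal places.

5.00

|zone P∩zone Q|: x∈[2,4], y∈[1,3] → 2·2 = 4.
|zone P| = 9.
|zone P ∖ zone Q| = |zone P| − |zone P∩zone Q| = 9 − 4 = 5.00.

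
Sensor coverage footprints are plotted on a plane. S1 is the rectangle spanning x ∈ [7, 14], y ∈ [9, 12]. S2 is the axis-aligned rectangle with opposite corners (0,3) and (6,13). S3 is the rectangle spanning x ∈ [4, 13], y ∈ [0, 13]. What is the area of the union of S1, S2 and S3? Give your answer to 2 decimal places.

160.00

By inclusion–exclusion:
Individual areas: |S1| = 21, |S2| = 60, |S3| = 117.
|S1∩S2| = 0 (no overlap).
|S1∩S3|: x∈[7,13], y∈[9,12] → 6·3 = 18.
|S2∩S3|: x∈[4,6], y∈[3,13] → 2·10 = 20.
|S1∩S2∩S3| = 0.
|S1 ∪ S2 ∪ S3| = 198 − 38 + 0 = 160.00.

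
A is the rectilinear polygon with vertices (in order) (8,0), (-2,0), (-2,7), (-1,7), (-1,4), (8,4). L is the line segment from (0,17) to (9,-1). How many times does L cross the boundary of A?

The segment meets the boundary at (8,1), (6.5,4).

2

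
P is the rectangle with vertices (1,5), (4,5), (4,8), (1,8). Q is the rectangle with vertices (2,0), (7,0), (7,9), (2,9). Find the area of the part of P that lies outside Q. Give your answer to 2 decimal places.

3.00

|P∩Q|: x∈[2,4], y∈[5,8] → 2·3 = 6.
|P| = 9.
|P ∖ Q| = |P| − |P∩Q| = 9 − 6 = 3.00.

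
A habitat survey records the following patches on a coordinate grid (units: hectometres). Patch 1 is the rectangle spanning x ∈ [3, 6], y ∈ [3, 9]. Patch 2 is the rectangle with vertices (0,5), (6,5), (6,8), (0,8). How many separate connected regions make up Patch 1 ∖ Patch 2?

Patch 1 ∖ Patch 2 splits into 2 disjoint pieces (area 6, area 3).

2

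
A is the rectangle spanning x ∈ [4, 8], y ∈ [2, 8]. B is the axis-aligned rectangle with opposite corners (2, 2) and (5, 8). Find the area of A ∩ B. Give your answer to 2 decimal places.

6.00

|A∩B|: x∈[4,5], y∈[2,8] → 1·6 = 6.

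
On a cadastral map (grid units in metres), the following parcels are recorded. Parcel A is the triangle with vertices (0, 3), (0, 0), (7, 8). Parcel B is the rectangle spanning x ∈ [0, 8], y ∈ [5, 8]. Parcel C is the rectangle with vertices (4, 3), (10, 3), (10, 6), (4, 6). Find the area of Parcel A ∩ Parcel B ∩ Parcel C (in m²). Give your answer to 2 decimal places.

0.80

The intersection is the polygon with vertices (4,5), (4,5.857), (4.2,6), (5.25,6), (4.375,5).
By the shoelace formula its area is 0.80.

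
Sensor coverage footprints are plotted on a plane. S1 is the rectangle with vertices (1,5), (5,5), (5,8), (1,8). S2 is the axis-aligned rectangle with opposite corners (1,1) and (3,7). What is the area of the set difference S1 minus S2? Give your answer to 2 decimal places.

8.00

|S1∩S2|: x∈[1,3], y∈[5,7] → 2·2 = 4.
|S1| = 12.
|S1 ∖ S2| = |S1| − |S1∩S2| = 12 − 4 = 8.00.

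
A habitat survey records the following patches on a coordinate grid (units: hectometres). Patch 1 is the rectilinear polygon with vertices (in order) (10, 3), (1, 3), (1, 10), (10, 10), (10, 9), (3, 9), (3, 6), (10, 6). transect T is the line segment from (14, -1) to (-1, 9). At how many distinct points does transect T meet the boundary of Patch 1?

4

The segment meets the boundary at (1,7.667), (3,6.333), (3.5,6), (8,3).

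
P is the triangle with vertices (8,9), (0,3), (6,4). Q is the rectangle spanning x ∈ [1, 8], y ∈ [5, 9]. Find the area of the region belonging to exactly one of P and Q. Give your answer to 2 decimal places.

|P| = 14, |Q| = 28, |P∩Q| = 7.4667.
|P △ Q| = |P| + |Q| − 2·|P∩Q| = 14 + 28 − 14.9333 = 27.07.

27.07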